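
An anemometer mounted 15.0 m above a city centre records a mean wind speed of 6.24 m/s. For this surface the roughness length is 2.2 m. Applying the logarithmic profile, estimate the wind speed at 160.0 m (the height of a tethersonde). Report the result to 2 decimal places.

13.93 m/s

Log law: V(z) ∝ ln(z/z₀), so V₂/V₁ = ln(z₂/z₀) / ln(z₁/z₀).
ln(160.0/2.2) = 4.2867, ln(15.0/2.2) = 1.9196
V₂ = 6.24 × 4.2867/1.9196 = 6.24 × 2.2331 = 13.9348 m/s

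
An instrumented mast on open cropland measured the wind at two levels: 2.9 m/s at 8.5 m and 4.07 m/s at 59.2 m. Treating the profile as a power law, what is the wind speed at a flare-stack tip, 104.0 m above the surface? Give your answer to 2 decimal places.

4.49 m/s

First find α: α = ln(V₂/V₁)/ln(z₂/z₁) = ln(4.07/2.9)/ln(59.2/8.5) = 0.33893/1.94086 = 0.1746
Extrapolate from 59.2 m to 104.0 m: V₃ = 4.07 × (104.0/59.2)^0.1746 = 4.07 × 1.1034 = 4.4908 m/s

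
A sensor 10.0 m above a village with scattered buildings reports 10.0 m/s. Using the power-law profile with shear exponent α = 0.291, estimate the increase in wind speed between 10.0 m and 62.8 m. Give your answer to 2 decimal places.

7.07 m/s

Power law: V₂ = V₁ · (z₂/z₁)^α = 10.0 × (6.2800)^0.291 = 17.0689 m/s
ΔV = 17.0689 − 10.0 = 7.0689 m/s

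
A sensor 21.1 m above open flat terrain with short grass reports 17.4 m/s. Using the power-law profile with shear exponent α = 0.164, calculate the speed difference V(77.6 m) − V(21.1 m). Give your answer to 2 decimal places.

4.14 m/s

Power law: V₂ = V₁ · (z₂/z₁)^α = 17.4 × (3.6777)^0.164 = 21.5429 m/s
ΔV = 21.5429 − 17.4 = 4.1429 m/s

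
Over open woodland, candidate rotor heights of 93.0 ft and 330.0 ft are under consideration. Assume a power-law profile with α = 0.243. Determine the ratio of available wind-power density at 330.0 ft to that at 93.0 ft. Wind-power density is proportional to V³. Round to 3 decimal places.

2.518

Speed ratio: V_B/V_A = (z_B/z_A)^α = (330.0/93.0)^0.243 = (3.5484)^0.243 = 1.36037
Power-density ratio: P_B/P_A = (V_B/V_A)³ = (1.36037)³ = 2.51752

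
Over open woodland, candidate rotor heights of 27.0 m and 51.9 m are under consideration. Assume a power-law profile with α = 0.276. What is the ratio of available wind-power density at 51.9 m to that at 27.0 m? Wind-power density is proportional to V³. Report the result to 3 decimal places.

Speed ratio: V_B/V_A = (z_B/z_A)^α = (51.9/27.0)^0.276 = (1.9222)^0.276 = 1.19765
Power-density ratio: P_B/P_A = (V_B/V_A)³ = (1.19765)³ = 1.71787

1.718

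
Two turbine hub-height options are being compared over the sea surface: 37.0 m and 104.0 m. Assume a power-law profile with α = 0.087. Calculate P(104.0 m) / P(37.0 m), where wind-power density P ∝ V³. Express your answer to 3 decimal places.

Speed ratio: V_B/V_A = (z_B/z_A)^α = (104.0/37.0)^0.087 = (2.8108)^0.087 = 1.09408
Power-density ratio: P_B/P_A = (V_B/V_A)³ = (1.09408)³ = 1.30962

1.310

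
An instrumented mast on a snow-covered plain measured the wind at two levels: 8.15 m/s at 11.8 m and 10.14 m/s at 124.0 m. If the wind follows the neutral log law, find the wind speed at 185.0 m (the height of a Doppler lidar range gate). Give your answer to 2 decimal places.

Log law: V ∝ ln(z/z₀). From the pair, with r = V₁/V₂ = 0.80375,
ln z₀ = (ln z₁ − r·ln z₂)/(1 − r) = (2.4681 − 0.80375×4.8203)/0.19625 = -7.1652 → z₀ = 0.0007730 m
V₃ = V₁ · ln(z₃/z₀)/ln(z₁/z₀) = 8.15 × 12.3856/9.6333 = 10.4785 m/s

10.48 m/s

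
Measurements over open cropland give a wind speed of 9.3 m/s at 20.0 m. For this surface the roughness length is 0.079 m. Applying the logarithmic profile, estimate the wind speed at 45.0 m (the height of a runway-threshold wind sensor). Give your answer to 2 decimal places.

Log law: V(z) ∝ ln(z/z₀), so V₂/V₁ = ln(z₂/z₀) / ln(z₁/z₀).
ln(45.0/0.079) = 6.3450, ln(20.0/0.079) = 5.5340
V₂ = 9.3 × 6.3450/5.5340 = 9.3 × 1.1465 = 10.6628 m/s

10.66 m/s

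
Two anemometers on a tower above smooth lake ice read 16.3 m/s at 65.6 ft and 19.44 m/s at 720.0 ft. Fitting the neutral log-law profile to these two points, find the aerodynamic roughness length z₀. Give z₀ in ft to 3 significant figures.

z₀ ≈ 0.000261 ft

Log law: V(z) ∝ ln(z/z₀). With r = V₁/V₂ = 16.3/19.44 = 0.83848,
r · ln(z₂/z₀) = ln(z₁/z₀) ⇒ ln z₀ = (ln z₁ − r·ln z₂)/(1 − r)
ln z₀ = (4.18358 − 0.83848×6.57925) / 0.16152 = -8.2526
z₀ = exp(-8.2526) = 0.0002606 ft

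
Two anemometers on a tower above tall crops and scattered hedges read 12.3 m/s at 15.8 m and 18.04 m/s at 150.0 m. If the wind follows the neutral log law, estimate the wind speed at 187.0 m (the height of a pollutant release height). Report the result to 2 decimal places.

18.60 m/s

Log law: V ∝ ln(z/z₀). From the pair, with r = V₁/V₂ = 0.68182,
ln z₀ = (ln z₁ − r·ln z₂)/(1 − r) = (2.7600 − 0.68182×5.0106)/0.31818 = -2.0628 → z₀ = 0.1271 m
V₃ = V₁ · ln(z₃/z₀)/ln(z₁/z₀) = 12.3 × 7.2939/4.8228 = 18.6023 m/s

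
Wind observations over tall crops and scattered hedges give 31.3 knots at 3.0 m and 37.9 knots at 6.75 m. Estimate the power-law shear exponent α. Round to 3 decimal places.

α ≈ 0.236

Power law: V₂/V₁ = (z₂/z₁)^α ⇒ α = ln(V₂/V₁) / ln(z₂/z₁)
α = ln(37.9/31.3) / ln(6.75/3.0) = ln(1.2109) / ln(2.2500)
  = 0.19133 / 0.81093 = 0.23594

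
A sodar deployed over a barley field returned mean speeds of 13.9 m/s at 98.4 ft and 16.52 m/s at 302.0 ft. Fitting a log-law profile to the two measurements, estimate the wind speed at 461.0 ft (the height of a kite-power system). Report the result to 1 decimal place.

17.5 m/s

Log law: V ∝ ln(z/z₀). From the pair, with r = V₁/V₂ = 0.84140,
ln z₀ = (ln z₁ − r·ln z₂)/(1 − r) = (4.5890 − 0.84140×5.7104)/0.15860 = -1.3603 → z₀ = 0.2566 ft
V₃ = V₁ · ln(z₃/z₀)/ln(z₁/z₀) = 13.9 × 7.4937/5.9493 = 17.5082 m/s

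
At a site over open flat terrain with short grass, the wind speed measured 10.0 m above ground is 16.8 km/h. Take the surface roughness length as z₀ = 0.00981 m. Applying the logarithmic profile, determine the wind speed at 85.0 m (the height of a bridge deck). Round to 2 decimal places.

21.99 km/h

Log law: V(z) ∝ ln(z/z₀), so V₂/V₁ = ln(z₂/z₀) / ln(z₁/z₀).
ln(85.0/0.00981) = 9.0670, ln(10.0/0.00981) = 6.9269
V₂ = 16.8 × 9.0670/6.9269 = 16.8 × 1.3089 = 21.9903 km/h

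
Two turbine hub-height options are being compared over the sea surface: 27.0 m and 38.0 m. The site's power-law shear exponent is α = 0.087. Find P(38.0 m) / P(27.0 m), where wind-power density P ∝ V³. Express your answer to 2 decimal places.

Speed ratio: V_B/V_A = (z_B/z_A)^α = (38.0/27.0)^0.087 = (1.4074)^0.087 = 1.03018
Power-density ratio: P_B/P_A = (V_B/V_A)³ = (1.03018)³ = 1.09330

1.09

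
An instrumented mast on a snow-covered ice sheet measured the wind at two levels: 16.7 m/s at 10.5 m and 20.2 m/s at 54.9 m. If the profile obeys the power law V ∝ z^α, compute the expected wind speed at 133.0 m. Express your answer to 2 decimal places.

22.36 m/s

First find α: α = ln(V₂/V₁)/ln(z₂/z₁) = ln(20.2/16.7)/ln(54.9/10.5) = 0.19027/1.65414 = 0.1150
Extrapolate from 54.9 m to 133.0 m: V₃ = 20.2 × (133.0/54.9)^0.1150 = 20.2 × 1.1071 = 22.3643 m/s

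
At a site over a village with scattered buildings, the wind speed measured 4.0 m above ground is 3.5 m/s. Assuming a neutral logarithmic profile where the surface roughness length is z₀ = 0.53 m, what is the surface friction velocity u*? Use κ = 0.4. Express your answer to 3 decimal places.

Log law: V(z) = (u*/κ) · ln(z/z₀) ⇒ u* = κ · V / ln(z/z₀)
u* = 0.4 × 3.5 / ln(4.0/0.53) = 0.4 × 3.5 / 2.0212
   = 1.4000 / 2.0212 = 0.6927 m/s

u* ≈ 0.693 m/s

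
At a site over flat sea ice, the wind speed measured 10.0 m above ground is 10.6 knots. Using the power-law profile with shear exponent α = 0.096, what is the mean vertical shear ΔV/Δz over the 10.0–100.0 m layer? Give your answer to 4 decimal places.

Power law: V₂ = V₁ · (z₂/z₁)^α = 10.6 × (10.0000)^0.096 = 13.2223 knots
ΔV/Δz = (13.2223 − 10.6)/(100.0 − 10.0) = 2.6223/90.0000 = 0.02914 knots/m

0.0291 knots/m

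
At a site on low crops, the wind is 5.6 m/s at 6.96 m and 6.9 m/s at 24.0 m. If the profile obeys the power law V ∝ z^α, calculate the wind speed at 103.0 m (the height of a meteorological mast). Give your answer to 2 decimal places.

First find α: α = ln(V₂/V₁)/ln(z₂/z₁) = ln(6.9/5.6)/ln(24.0/6.96) = 0.20875/1.23787 = 0.1686
Extrapolate from 24.0 m to 103.0 m: V₃ = 6.9 × (103.0/24.0)^0.1686 = 6.9 × 1.2785 = 8.8213 m/s

8.82 m/s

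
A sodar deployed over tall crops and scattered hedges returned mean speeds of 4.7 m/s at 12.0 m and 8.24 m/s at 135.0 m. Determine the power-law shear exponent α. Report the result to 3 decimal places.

Power law: V₂/V₁ = (z₂/z₁)^α ⇒ α = ln(V₂/V₁) / ln(z₂/z₁)
α = ln(8.24/4.7) / ln(135.0/12.0) = ln(1.7532) / ln(11.2500)
  = 0.56144 / 2.42037 = 0.23196

α ≈ 0.232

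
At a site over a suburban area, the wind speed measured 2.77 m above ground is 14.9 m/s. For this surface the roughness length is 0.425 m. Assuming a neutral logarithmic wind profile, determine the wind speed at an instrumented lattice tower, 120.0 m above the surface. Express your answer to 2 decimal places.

44.86 m/s

Log law: V(z) ∝ ln(z/z₀), so V₂/V₁ = ln(z₂/z₀) / ln(z₁/z₀).
ln(120.0/0.425) = 5.6432, ln(2.77/0.425) = 1.8745
V₂ = 14.9 × 5.6432/1.8745 = 14.9 × 3.0105 = 44.8559 m/s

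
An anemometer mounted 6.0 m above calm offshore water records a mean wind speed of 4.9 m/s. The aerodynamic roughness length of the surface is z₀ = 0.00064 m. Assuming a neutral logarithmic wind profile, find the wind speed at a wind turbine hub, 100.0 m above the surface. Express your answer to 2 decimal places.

6.41 m/s

Log law: V(z) ∝ ln(z/z₀), so V₂/V₁ = ln(z₂/z₀) / ln(z₁/z₀).
ln(100.0/0.00064) = 11.9592, ln(6.0/0.00064) = 9.1458
V₂ = 4.9 × 11.9592/9.1458 = 4.9 × 1.3076 = 6.4073 m/s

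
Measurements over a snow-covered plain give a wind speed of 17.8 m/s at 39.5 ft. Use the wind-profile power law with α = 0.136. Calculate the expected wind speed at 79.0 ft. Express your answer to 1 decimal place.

Power-law profile: V₂ = V₁ · (z₂/z₁)^α
V₂ = 17.8 × (79.0/39.5)^0.136 = 17.8 × (2.0000)^0.136
    = 17.8 × 1.0989 = 19.5596 m/s

19.6 m/s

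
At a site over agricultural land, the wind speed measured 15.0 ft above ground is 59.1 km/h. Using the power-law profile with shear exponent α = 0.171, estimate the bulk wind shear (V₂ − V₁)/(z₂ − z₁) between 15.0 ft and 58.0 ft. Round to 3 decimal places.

0.358 km/h/ft

Power law: V₂ = V₁ · (z₂/z₁)^α = 59.1 × (3.8667)^0.171 = 74.4770 km/h
ΔV/Δz = (74.4770 − 59.1)/(58.0 − 15.0) = 15.3770/43.0000 = 0.35760 km/h/ft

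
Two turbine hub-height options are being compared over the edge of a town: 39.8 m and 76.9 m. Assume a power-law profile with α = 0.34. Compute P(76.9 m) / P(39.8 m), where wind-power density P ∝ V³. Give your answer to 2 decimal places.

Speed ratio: V_B/V_A = (z_B/z_A)^α = (76.9/39.8)^0.34 = (1.9322)^0.34 = 1.25099
Power-density ratio: P_B/P_A = (V_B/V_A)³ = (1.25099)³ = 1.95778

1.96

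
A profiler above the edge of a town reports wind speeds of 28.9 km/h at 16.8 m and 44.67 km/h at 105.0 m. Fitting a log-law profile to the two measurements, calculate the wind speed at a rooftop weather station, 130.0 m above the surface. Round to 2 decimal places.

46.51 km/h

Log law: V ∝ ln(z/z₀). From the pair, with r = V₁/V₂ = 0.64697,
ln z₀ = (ln z₁ − r·ln z₂)/(1 − r) = (2.8214 − 0.64697×4.6540)/0.35303 = -0.5370 → z₀ = 0.5845 m
V₃ = V₁ · ln(z₃/z₀)/ln(z₁/z₀) = 28.9 × 5.4045/3.3584 = 46.5079 km/h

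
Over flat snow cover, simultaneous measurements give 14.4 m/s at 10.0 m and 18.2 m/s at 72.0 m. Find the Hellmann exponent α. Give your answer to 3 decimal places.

α ≈ 0.119

Power law: V₂/V₁ = (z₂/z₁)^α ⇒ α = ln(V₂/V₁) / ln(z₂/z₁)
α = ln(18.2/14.4) / ln(72.0/10.0) = ln(1.2639) / ln(7.2000)
  = 0.23419 / 1.97408 = 0.11863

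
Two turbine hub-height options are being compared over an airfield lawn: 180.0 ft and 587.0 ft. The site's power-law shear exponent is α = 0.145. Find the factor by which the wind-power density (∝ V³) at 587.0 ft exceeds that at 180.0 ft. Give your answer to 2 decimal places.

1.67

Speed ratio: V_B/V_A = (z_B/z_A)^α = (587.0/180.0)^0.145 = (3.2611)^0.145 = 1.18697
Power-density ratio: P_B/P_A = (V_B/V_A)³ = (1.18697)³ = 1.67230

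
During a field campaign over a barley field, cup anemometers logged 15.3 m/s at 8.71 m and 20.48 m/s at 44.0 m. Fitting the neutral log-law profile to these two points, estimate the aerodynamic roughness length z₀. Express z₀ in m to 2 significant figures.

z₀ ≈ 0.073 m

Log law: V(z) ∝ ln(z/z₀). With r = V₁/V₂ = 15.3/20.48 = 0.74707,
r · ln(z₂/z₀) = ln(z₁/z₀) ⇒ ln z₀ = (ln z₁ − r·ln z₂)/(1 − r)
ln z₀ = (2.16447 − 0.74707×3.78419) / 0.25293 = -2.6196
z₀ = exp(-2.6196) = 0.07283 m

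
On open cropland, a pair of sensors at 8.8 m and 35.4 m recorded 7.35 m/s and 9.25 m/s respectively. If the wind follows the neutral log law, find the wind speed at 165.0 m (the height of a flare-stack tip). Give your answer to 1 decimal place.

11.4 m/s

Log law: V ∝ ln(z/z₀). From the pair, with r = V₁/V₂ = 0.79459,
ln z₀ = (ln z₁ − r·ln z₂)/(1 − r) = (2.1748 − 0.79459×3.5667)/0.20541 = -3.2099 → z₀ = 0.04036 m
V₃ = V₁ · ln(z₃/z₀)/ln(z₁/z₀) = 7.35 × 8.3159/5.3847 = 11.3510 m/s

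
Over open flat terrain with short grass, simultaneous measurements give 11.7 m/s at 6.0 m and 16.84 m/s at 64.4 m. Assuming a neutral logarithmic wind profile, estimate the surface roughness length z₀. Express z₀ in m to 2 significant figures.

z₀ ≈ 0.027 m

Log law: V(z) ∝ ln(z/z₀). With r = V₁/V₂ = 11.7/16.84 = 0.69477,
r · ln(z₂/z₀) = ln(z₁/z₀) ⇒ ln z₀ = (ln z₁ − r·ln z₂)/(1 − r)
ln z₀ = (1.79176 − 0.69477×4.16511) / 0.30523 = -3.6106
z₀ = exp(-3.6106) = 0.02704 m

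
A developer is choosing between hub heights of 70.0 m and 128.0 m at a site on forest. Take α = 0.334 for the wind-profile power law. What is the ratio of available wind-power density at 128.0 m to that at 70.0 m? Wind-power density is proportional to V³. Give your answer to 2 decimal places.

1.83

Speed ratio: V_B/V_A = (z_B/z_A)^α = (128.0/70.0)^0.334 = (1.8286)^0.334 = 1.22333
Power-density ratio: P_B/P_A = (V_B/V_A)³ = (1.22333)³ = 1.83078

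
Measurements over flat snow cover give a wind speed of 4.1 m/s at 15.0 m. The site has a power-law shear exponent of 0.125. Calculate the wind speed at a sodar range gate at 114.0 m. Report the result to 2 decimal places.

Power-law profile: V₂ = V₁ · (z₂/z₁)^α
V₂ = 4.1 × (114.0/15.0)^0.125 = 4.1 × (7.6000)^0.125
    = 4.1 × 1.2886 = 5.2831 m/s

5.28 m/s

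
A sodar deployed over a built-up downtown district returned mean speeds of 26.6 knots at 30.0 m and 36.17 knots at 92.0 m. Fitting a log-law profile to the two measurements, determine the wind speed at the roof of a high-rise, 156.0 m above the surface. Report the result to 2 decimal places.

Log law: V ∝ ln(z/z₀). From the pair, with r = V₁/V₂ = 0.73542,
ln z₀ = (ln z₁ − r·ln z₂)/(1 − r) = (3.4012 − 0.73542×4.5218)/0.26458 = 0.2865 → z₀ = 1.332 m
V₃ = V₁ · ln(z₃/z₀)/ln(z₁/z₀) = 26.6 × 4.7634/3.1147 = 40.6798 knots

40.68 knots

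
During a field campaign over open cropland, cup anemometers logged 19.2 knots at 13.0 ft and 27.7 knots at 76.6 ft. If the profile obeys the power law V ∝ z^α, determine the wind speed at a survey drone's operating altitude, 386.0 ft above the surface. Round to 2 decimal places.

First find α: α = ln(V₂/V₁)/ln(z₂/z₁) = ln(27.7/19.2)/ln(76.6/13.0) = 0.36652/1.77365 = 0.2066
Extrapolate from 76.6 ft to 386.0 ft: V₃ = 27.7 × (386.0/76.6)^0.2066 = 27.7 × 1.3968 = 38.6920 knots

38.69 knots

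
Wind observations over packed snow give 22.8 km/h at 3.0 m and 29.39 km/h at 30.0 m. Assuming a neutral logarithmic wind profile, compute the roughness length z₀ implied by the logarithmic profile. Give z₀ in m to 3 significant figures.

Log law: V(z) ∝ ln(z/z₀). With r = V₁/V₂ = 22.8/29.39 = 0.77577,
r · ln(z₂/z₀) = ln(z₁/z₀) ⇒ ln z₀ = (ln z₁ − r·ln z₂)/(1 − r)
ln z₀ = (1.09861 − 0.77577×3.40120) / 0.22423 = -6.8678
z₀ = exp(-6.8678) = 0.001041 m

z₀ ≈ 0.00104 m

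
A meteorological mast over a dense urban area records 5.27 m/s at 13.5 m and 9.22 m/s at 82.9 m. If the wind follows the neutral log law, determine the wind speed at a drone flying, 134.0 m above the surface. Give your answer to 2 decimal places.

10.27 m/s

Log law: V ∝ ln(z/z₀). From the pair, with r = V₁/V₂ = 0.57158,
ln z₀ = (ln z₁ − r·ln z₂)/(1 − r) = (2.6027 − 0.57158×4.4176)/0.42842 = 0.1812 → z₀ = 1.199 m
V₃ = V₁ · ln(z₃/z₀)/ln(z₁/z₀) = 5.27 × 4.7166/2.4215 = 10.2651 m/s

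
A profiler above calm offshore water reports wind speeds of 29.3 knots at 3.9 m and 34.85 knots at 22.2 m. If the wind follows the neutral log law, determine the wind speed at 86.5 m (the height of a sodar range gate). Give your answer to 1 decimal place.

Log law: V ∝ ln(z/z₀). From the pair, with r = V₁/V₂ = 0.84075,
ln z₀ = (ln z₁ − r·ln z₂)/(1 − r) = (1.3610 − 0.84075×3.1001)/0.15925 = -7.8203 → z₀ = 0.0004015 m
V₃ = V₁ · ln(z₃/z₀)/ln(z₁/z₀) = 29.3 × 12.2804/9.1813 = 39.1903 knots

39.2 knots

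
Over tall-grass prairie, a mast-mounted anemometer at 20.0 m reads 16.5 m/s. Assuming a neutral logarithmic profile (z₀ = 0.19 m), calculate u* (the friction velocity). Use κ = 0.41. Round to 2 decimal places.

Log law: V(z) = (u*/κ) · ln(z/z₀) ⇒ u* = κ · V / ln(z/z₀)
u* = 0.41 × 16.5 / ln(20.0/0.19) = 0.41 × 16.5 / 4.6565
   = 6.7650 / 4.6565 = 1.4528 m/s

u* ≈ 1.45 m/s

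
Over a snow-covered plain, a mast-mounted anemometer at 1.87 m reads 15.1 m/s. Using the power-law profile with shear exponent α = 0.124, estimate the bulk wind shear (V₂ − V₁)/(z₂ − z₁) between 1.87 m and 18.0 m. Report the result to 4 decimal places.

0.3035 m/s/m

Power law: V₂ = V₁ · (z₂/z₁)^α = 15.1 × (9.6257)^0.124 = 19.9950 m/s
ΔV/Δz = (19.9950 − 15.1)/(18.0 − 1.87) = 4.8950/16.1300 = 0.30347 m/s/m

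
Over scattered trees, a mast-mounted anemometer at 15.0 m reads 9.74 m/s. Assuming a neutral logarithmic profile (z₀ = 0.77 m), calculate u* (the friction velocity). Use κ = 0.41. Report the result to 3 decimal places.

Log law: V(z) = (u*/κ) · ln(z/z₀) ⇒ u* = κ · V / ln(z/z₀)
u* = 0.41 × 9.74 / ln(15.0/0.77) = 0.41 × 9.74 / 2.9694
   = 3.9934 / 2.9694 = 1.3448 m/s

u* ≈ 1.345 m/s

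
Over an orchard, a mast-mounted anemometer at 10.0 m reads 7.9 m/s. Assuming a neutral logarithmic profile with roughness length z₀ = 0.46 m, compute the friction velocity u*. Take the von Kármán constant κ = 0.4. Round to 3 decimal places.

u* ≈ 1.026 m/s

Log law: V(z) = (u*/κ) · ln(z/z₀) ⇒ u* = κ · V / ln(z/z₀)
u* = 0.4 × 7.9 / ln(10.0/0.46) = 0.4 × 7.9 / 3.0791
   = 3.1600 / 3.0791 = 1.0263 m/s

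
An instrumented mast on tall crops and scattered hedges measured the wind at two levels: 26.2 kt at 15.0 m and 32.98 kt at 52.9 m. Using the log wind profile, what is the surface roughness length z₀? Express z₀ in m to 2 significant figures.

Log law: V(z) ∝ ln(z/z₀). With r = V₁/V₂ = 26.2/32.98 = 0.79442,
r · ln(z₂/z₀) = ln(z₁/z₀) ⇒ ln z₀ = (ln z₁ − r·ln z₂)/(1 − r)
ln z₀ = (2.70805 − 0.79442×3.96840) / 0.20558 = -2.1623
z₀ = exp(-2.1623) = 0.1151 m

z₀ ≈ 0.12 m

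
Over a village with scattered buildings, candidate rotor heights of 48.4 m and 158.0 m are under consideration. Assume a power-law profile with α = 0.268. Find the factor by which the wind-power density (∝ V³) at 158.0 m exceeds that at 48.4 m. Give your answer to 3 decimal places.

2.589

Speed ratio: V_B/V_A = (z_B/z_A)^α = (158.0/48.4)^0.268 = (3.2645)^0.268 = 1.37310
Power-density ratio: P_B/P_A = (V_B/V_A)³ = (1.37310)³ = 2.58884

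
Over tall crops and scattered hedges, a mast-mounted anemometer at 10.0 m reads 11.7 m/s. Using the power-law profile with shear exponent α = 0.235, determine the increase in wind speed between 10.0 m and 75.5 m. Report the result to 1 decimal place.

Power law: V₂ = V₁ · (z₂/z₁)^α = 11.7 × (7.5500)^0.235 = 18.8150 m/s
ΔV = 18.8150 − 11.7 = 7.1150 m/s

7.1 m/s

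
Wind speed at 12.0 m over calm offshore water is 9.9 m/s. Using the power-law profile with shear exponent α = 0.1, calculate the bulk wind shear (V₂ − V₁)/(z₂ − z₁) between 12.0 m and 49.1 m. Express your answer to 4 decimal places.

0.0404 m/s/m

Power law: V₂ = V₁ · (z₂/z₁)^α = 9.9 × (4.0917)^0.1 = 11.3979 m/s
ΔV/Δz = (11.3979 − 9.9)/(49.1 − 12.0) = 1.4979/37.1000 = 0.04037 m/s/m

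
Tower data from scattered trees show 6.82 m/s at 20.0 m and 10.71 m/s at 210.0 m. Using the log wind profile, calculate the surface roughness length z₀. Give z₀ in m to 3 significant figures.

z₀ ≈ 0.324 m

Log law: V(z) ∝ ln(z/z₀). With r = V₁/V₂ = 6.82/10.71 = 0.63679,
r · ln(z₂/z₀) = ln(z₁/z₀) ⇒ ln z₀ = (ln z₁ − r·ln z₂)/(1 − r)
ln z₀ = (2.99573 − 0.63679×5.34711) / 0.36321 = -1.1267
z₀ = exp(-1.1267) = 0.3241 m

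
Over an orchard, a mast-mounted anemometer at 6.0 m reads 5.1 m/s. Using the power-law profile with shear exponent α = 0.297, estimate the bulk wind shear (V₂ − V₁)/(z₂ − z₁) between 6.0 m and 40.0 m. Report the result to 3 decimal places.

Power law: V₂ = V₁ · (z₂/z₁)^α = 5.1 × (6.6667)^0.297 = 8.9592 m/s
ΔV/Δz = (8.9592 − 5.1)/(40.0 − 6.0) = 3.8592/34.0000 = 0.11351 m/s/m

0.114 m/s/m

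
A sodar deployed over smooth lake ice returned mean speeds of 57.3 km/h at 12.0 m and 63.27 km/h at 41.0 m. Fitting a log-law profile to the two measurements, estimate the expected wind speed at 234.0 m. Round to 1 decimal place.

Log law: V ∝ ln(z/z₀). From the pair, with r = V₁/V₂ = 0.90564,
ln z₀ = (ln z₁ − r·ln z₂)/(1 − r) = (2.4849 − 0.90564×3.7136)/0.09436 = -9.3078 → z₀ = 0.00009071 m
V₃ = V₁ · ln(z₃/z₀)/ln(z₁/z₀) = 57.3 × 14.7631/11.7927 = 71.7330 km/h

71.7 km/h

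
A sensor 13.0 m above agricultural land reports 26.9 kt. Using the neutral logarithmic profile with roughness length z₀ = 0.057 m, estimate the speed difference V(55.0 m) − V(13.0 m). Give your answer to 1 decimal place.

Log law: V₂ = V₁ · ln(z₂/z₀)/ln(z₁/z₀) = 26.9 × 6.8720/5.4297 = 34.0460 kt
ΔV = 34.0460 − 26.9 = 7.1460 kt

7.1 kt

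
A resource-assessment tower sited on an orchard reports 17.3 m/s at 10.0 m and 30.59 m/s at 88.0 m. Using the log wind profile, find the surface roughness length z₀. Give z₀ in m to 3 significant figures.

z₀ ≈ 0.590 m

Log law: V(z) ∝ ln(z/z₀). With r = V₁/V₂ = 17.3/30.59 = 0.56554,
r · ln(z₂/z₀) = ln(z₁/z₀) ⇒ ln z₀ = (ln z₁ − r·ln z₂)/(1 − r)
ln z₀ = (2.30259 − 0.56554×4.47734) / 0.43446 = -0.5284
z₀ = exp(-0.5284) = 0.5896 m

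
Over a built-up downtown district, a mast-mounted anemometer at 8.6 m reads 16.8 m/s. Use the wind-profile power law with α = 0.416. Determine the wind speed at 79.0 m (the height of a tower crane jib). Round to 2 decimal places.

42.26 m/s

Power-law profile: V₂ = V₁ · (z₂/z₁)^α
V₂ = 16.8 × (79.0/8.6)^0.416 = 16.8 × (9.1860)^0.416
    = 16.8 × 2.5157 = 42.2640 m/s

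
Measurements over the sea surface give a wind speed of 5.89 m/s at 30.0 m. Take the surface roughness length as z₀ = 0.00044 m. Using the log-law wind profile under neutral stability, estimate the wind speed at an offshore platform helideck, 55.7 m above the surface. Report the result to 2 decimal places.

6.22 m/s

Log law: V(z) ∝ ln(z/z₀), so V₂/V₁ = ln(z₂/z₀) / ln(z₁/z₀).
ln(55.7/0.00044) = 11.7487, ln(30.0/0.00044) = 11.1299
V₂ = 5.89 × 11.7487/11.1299 = 5.89 × 1.0556 = 6.2175 m/s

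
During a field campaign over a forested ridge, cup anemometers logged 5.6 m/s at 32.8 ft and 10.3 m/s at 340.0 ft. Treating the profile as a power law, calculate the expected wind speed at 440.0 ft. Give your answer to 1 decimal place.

11.0 m/s

First find α: α = ln(V₂/V₁)/ln(z₂/z₁) = ln(10.3/5.6)/ln(340.0/32.8) = 0.60938/2.33852 = 0.2606
Extrapolate from 340.0 ft to 440.0 ft: V₃ = 10.3 × (440.0/340.0)^0.2606 = 10.3 × 1.0695 = 11.0158 m/s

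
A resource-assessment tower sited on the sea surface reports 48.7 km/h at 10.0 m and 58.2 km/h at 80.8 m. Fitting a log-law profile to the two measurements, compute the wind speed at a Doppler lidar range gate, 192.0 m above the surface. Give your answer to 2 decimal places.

62.14 km/h

Log law: V ∝ ln(z/z₀). From the pair, with r = V₁/V₂ = 0.83677,
ln z₀ = (ln z₁ − r·ln z₂)/(1 − r) = (2.3026 − 0.83677×4.3920)/0.16323 = -8.4083 → z₀ = 0.0002230 m
V₃ = V₁ · ln(z₃/z₀)/ln(z₁/z₀) = 48.7 × 13.6658/10.7109 = 62.1353 km/h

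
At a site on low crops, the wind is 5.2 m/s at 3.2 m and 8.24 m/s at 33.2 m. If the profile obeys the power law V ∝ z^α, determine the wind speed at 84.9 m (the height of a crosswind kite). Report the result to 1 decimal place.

First find α: α = ln(V₂/V₁)/ln(z₂/z₁) = ln(8.24/5.2)/ln(33.2/3.2) = 0.46034/2.33940 = 0.1968
Extrapolate from 33.2 m to 84.9 m: V₃ = 8.24 × (84.9/33.2)^0.1968 = 8.24 × 1.2029 = 9.9121 m/s

9.9 m/s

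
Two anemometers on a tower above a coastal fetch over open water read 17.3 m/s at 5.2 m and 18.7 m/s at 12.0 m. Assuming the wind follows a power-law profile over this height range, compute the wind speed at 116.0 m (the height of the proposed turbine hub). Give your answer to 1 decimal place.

First find α: α = ln(V₂/V₁)/ln(z₂/z₁) = ln(18.7/17.3)/ln(12.0/5.2) = 0.07782/0.83625 = 0.0931
Extrapolate from 12.0 m to 116.0 m: V₃ = 18.7 × (116.0/12.0)^0.0931 = 18.7 × 1.2351 = 23.0955 m/s

23.1 m/s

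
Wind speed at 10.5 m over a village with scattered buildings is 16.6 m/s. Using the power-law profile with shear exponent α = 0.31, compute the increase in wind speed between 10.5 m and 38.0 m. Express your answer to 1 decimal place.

8.1 m/s

Power law: V₂ = V₁ · (z₂/z₁)^α = 16.6 × (3.6190)^0.31 = 24.7327 m/s
ΔV = 24.7327 − 16.6 = 8.1327 m/s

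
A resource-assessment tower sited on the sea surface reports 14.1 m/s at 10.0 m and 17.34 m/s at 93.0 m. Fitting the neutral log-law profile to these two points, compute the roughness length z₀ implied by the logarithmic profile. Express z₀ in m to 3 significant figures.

Log law: V(z) ∝ ln(z/z₀). With r = V₁/V₂ = 14.1/17.34 = 0.81315,
r · ln(z₂/z₀) = ln(z₁/z₀) ⇒ ln z₀ = (ln z₁ − r·ln z₂)/(1 − r)
ln z₀ = (2.30259 − 0.81315×4.53260) / 0.18685 = -7.4021
z₀ = exp(-7.4021) = 0.0006100 m

z₀ ≈ 0.000610 m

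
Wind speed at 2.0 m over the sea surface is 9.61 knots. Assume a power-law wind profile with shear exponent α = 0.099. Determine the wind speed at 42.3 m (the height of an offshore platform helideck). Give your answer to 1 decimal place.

Power-law profile: V₂ = V₁ · (z₂/z₁)^α
V₂ = 9.61 × (42.3/2.0)^0.099 = 9.61 × (21.1500)^0.099
    = 9.61 × 1.3527 = 12.9996 knots

13.0 knots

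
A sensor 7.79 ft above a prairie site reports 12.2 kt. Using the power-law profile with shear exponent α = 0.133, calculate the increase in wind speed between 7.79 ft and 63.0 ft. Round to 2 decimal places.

3.91 kt

Power law: V₂ = V₁ · (z₂/z₁)^α = 12.2 × (8.0873)^0.133 = 16.1101 kt
ΔV = 16.1101 − 12.2 = 3.9101 kt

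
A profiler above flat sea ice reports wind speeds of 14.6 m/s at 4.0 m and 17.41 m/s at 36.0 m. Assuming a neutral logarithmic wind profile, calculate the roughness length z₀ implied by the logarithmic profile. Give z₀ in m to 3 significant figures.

z₀ ≈ 0.0000441 m

Log law: V(z) ∝ ln(z/z₀). With r = V₁/V₂ = 14.6/17.41 = 0.83860,
r · ln(z₂/z₀) = ln(z₁/z₀) ⇒ ln z₀ = (ln z₁ − r·ln z₂)/(1 − r)
ln z₀ = (1.38629 − 0.83860×3.58352) / 0.16140 = -10.0299
z₀ = exp(-10.0299) = 0.00004406 m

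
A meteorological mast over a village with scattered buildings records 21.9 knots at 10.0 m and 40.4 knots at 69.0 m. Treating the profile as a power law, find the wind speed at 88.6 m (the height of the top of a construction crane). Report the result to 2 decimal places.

First find α: α = ln(V₂/V₁)/ln(z₂/z₁) = ln(40.4/21.9)/ln(69.0/10.0) = 0.61234/1.93152 = 0.3170
Extrapolate from 69.0 m to 88.6 m: V₃ = 40.4 × (88.6/69.0)^0.3170 = 40.4 × 1.0825 = 43.7326 knots

43.73 knots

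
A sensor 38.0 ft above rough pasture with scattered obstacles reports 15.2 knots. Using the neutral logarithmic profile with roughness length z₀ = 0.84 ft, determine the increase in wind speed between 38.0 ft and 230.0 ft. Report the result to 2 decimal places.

Log law: V₂ = V₁ · ln(z₂/z₀)/ln(z₁/z₀) = 15.2 × 5.6124/3.8119 = 22.3794 knots
ΔV = 22.3794 − 15.2 = 7.1794 knots

7.18 knots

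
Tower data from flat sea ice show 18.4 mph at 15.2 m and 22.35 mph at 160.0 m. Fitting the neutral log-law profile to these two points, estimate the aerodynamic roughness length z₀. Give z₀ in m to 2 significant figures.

z₀ ≈ 0.00026 m

Log law: V(z) ∝ ln(z/z₀). With r = V₁/V₂ = 18.4/22.35 = 0.82327,
r · ln(z₂/z₀) = ln(z₁/z₀) ⇒ ln z₀ = (ln z₁ − r·ln z₂)/(1 − r)
ln z₀ = (2.72130 − 0.82327×5.07517) / 0.17673 = -8.2436
z₀ = exp(-8.2436) = 0.0002629 m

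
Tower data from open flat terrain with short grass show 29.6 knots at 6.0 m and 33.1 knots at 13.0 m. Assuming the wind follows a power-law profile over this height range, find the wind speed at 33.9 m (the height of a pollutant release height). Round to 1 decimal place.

38.0 knots

First find α: α = ln(V₂/V₁)/ln(z₂/z₁) = ln(33.1/29.6)/ln(13.0/6.0) = 0.11176/0.77319 = 0.1445
Extrapolate from 13.0 m to 33.9 m: V₃ = 33.1 × (33.9/13.0)^0.1445 = 33.1 × 1.1486 = 38.0185 knots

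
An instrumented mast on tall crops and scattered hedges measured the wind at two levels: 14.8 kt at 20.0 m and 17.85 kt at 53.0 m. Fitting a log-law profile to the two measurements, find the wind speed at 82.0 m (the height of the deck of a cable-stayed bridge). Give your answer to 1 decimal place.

Log law: V ∝ ln(z/z₀). From the pair, with r = V₁/V₂ = 0.82913,
ln z₀ = (ln z₁ − r·ln z₂)/(1 − r) = (2.9957 − 0.82913×3.9703)/0.17087 = -1.7333 → z₀ = 0.1767 m
V₃ = V₁ · ln(z₃/z₀)/ln(z₁/z₀) = 14.8 × 6.1400/4.7290 = 19.2159 kt

19.2 kt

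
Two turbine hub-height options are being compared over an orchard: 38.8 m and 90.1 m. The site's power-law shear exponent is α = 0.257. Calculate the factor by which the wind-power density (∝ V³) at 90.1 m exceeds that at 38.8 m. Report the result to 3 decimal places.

Speed ratio: V_B/V_A = (z_B/z_A)^α = (90.1/38.8)^0.257 = (2.3222)^0.257 = 1.24175
Power-density ratio: P_B/P_A = (V_B/V_A)³ = (1.24175)³ = 1.91471

1.915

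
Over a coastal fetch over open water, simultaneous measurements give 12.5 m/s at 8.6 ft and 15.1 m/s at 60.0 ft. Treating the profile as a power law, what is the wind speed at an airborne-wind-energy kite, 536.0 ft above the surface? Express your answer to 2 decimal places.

First find α: α = ln(V₂/V₁)/ln(z₂/z₁) = ln(15.1/12.5)/ln(60.0/8.6) = 0.18897/1.94258 = 0.0973
Extrapolate from 60.0 ft to 536.0 ft: V₃ = 15.1 × (536.0/60.0)^0.0973 = 15.1 × 1.2374 = 18.6848 m/s

18.68 m/s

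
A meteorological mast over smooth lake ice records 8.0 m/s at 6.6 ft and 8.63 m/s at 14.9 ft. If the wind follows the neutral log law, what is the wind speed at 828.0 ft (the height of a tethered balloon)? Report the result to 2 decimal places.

11.74 m/s

Log law: V ∝ ln(z/z₀). From the pair, with r = V₁/V₂ = 0.92700,
ln z₀ = (ln z₁ − r·ln z₂)/(1 − r) = (1.8871 − 0.92700×2.7014)/0.07300 = -8.4531 → z₀ = 0.0002132 ft
V₃ = V₁ · ln(z₃/z₀)/ln(z₁/z₀) = 8.0 × 15.1722/10.3402 = 11.7384 m/s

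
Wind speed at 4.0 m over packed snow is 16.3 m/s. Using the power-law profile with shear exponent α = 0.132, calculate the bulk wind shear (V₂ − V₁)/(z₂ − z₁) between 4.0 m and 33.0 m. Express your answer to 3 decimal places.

0.181 m/s/m

Power law: V₂ = V₁ · (z₂/z₁)^α = 16.3 × (8.2500)^0.132 = 21.5357 m/s
ΔV/Δz = (21.5357 − 16.3)/(33.0 − 4.0) = 5.2357/29.0000 = 0.18054 m/s/m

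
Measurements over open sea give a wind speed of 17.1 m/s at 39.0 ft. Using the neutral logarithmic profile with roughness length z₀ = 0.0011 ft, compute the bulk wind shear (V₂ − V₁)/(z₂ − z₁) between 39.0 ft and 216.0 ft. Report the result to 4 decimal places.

0.0158 m/s/ft

Log law: V₂ = V₁ · ln(z₂/z₀)/ln(z₁/z₀) = 17.1 × 12.1877/10.4760 = 19.8940 m/s
ΔV/Δz = (19.8940 − 17.1)/(216.0 − 39.0) = 2.7940/177.0000 = 0.01579 m/s/ft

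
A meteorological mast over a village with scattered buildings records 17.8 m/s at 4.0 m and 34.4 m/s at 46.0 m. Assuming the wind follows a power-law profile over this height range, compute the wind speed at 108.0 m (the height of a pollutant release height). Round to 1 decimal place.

First find α: α = ln(V₂/V₁)/ln(z₂/z₁) = ln(34.4/17.8)/ln(46.0/4.0) = 0.65886/2.44235 = 0.2698
Extrapolate from 46.0 m to 108.0 m: V₃ = 34.4 × (108.0/46.0)^0.2698 = 34.4 × 1.2589 = 43.3063 m/s

43.3 m/s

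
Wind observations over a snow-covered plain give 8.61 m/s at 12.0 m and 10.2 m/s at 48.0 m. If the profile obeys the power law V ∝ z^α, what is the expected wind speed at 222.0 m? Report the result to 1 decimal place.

First find α: α = ln(V₂/V₁)/ln(z₂/z₁) = ln(10.2/8.61)/ln(48.0/12.0) = 0.16946/1.38629 = 0.1222
Extrapolate from 48.0 m to 222.0 m: V₃ = 10.2 × (222.0/48.0)^0.1222 = 10.2 × 1.2059 = 12.3000 m/s

12.3 m/s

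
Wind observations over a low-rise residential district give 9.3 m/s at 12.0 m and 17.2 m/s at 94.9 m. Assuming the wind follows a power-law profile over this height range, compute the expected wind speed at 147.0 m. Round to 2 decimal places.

19.59 m/s

First find α: α = ln(V₂/V₁)/ln(z₂/z₁) = ln(17.2/9.3)/ln(94.9/12.0) = 0.61489/2.06792 = 0.2973
Extrapolate from 94.9 m to 147.0 m: V₃ = 17.2 × (147.0/94.9)^0.2973 = 17.2 × 1.1390 = 19.5903 m/s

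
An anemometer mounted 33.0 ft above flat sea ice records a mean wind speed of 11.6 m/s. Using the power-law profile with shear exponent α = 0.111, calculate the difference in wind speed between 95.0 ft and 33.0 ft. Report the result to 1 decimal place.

Power law: V₂ = V₁ · (z₂/z₁)^α = 11.6 × (2.8788)^0.111 = 13.0446 m/s
ΔV = 13.0446 − 11.6 = 1.4446 m/s

1.4 m/s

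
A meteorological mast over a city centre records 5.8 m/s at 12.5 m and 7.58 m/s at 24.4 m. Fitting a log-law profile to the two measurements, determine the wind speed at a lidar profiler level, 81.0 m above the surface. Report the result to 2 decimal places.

Log law: V ∝ ln(z/z₀). From the pair, with r = V₁/V₂ = 0.76517,
ln z₀ = (ln z₁ − r·ln z₂)/(1 − r) = (2.5257 − 0.76517×3.1946)/0.23483 = 0.3463 → z₀ = 1.414 m
V₃ = V₁ · ln(z₃/z₀)/ln(z₁/z₀) = 5.8 × 4.0481/2.1794 = 10.7732 m/s

10.77 m/s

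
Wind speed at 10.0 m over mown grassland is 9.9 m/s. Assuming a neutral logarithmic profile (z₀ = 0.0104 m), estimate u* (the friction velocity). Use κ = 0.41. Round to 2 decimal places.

Log law: V(z) = (u*/κ) · ln(z/z₀) ⇒ u* = κ · V / ln(z/z₀)
u* = 0.41 × 9.9 / ln(10.0/0.0104) = 0.41 × 9.9 / 6.8685
   = 4.0590 / 6.8685 = 0.5910 m/s

u* ≈ 0.59 m/s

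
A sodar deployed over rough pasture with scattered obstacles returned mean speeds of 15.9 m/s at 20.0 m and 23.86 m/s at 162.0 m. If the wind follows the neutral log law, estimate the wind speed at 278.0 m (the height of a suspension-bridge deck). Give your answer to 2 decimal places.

25.91 m/s

Log law: V ∝ ln(z/z₀). From the pair, with r = V₁/V₂ = 0.66639,
ln z₀ = (ln z₁ − r·ln z₂)/(1 − r) = (2.9957 − 0.66639×5.0876)/0.33361 = -1.1827 → z₀ = 0.3064 m
V₃ = V₁ · ln(z₃/z₀)/ln(z₁/z₀) = 15.9 × 6.8104/4.1785 = 25.9149 m/s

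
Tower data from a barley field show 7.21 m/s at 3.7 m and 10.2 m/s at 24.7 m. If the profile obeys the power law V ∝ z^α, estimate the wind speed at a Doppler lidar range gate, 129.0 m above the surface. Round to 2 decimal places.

13.80 m/s

First find α: α = ln(V₂/V₁)/ln(z₂/z₁) = ln(10.2/7.21)/ln(24.7/3.7) = 0.34692/1.89847 = 0.1827
Extrapolate from 24.7 m to 129.0 m: V₃ = 10.2 × (129.0/24.7)^0.1827 = 10.2 × 1.3526 = 13.7970 m/s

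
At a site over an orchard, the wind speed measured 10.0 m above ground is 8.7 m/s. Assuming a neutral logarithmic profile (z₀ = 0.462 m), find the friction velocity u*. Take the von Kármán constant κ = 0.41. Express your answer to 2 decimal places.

Log law: V(z) = (u*/κ) · ln(z/z₀) ⇒ u* = κ · V / ln(z/z₀)
u* = 0.41 × 8.7 / ln(10.0/0.462) = 0.41 × 8.7 / 3.0748
   = 3.5670 / 3.0748 = 1.1601 m/s

u* ≈ 1.16 m/s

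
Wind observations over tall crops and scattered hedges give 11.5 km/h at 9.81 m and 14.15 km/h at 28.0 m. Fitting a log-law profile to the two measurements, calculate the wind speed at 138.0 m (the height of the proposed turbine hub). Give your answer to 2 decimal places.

Log law: V ∝ ln(z/z₀). From the pair, with r = V₁/V₂ = 0.81272,
ln z₀ = (ln z₁ − r·ln z₂)/(1 − r) = (2.2834 − 0.81272×3.3322)/0.18728 = -2.2680 → z₀ = 0.1035 m
V₃ = V₁ · ln(z₃/z₀)/ln(z₁/z₀) = 11.5 × 7.1953/4.5514 = 18.1802 km/h

18.18 km/h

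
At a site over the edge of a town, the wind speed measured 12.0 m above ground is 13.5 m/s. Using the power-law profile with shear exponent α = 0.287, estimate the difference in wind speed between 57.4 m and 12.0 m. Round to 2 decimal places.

Power law: V₂ = V₁ · (z₂/z₁)^α = 13.5 × (4.7833)^0.287 = 21.1552 m/s
ΔV = 21.1552 − 13.5 = 7.6552 m/s

7.66 m/s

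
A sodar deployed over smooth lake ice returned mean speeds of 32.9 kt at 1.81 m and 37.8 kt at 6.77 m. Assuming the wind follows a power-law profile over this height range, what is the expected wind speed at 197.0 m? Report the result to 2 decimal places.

First find α: α = ln(V₂/V₁)/ln(z₂/z₁) = ln(37.8/32.9)/ln(6.77/1.81) = 0.13884/1.31917 = 0.1052
Extrapolate from 6.77 m to 197.0 m: V₃ = 37.8 × (197.0/6.77)^0.1052 = 37.8 × 1.4258 = 53.8961 kt

53.90 kt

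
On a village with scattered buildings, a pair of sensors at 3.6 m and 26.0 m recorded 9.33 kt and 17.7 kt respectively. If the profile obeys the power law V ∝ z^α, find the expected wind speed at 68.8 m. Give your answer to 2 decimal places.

24.26 kt

First find α: α = ln(V₂/V₁)/ln(z₂/z₁) = ln(17.7/9.33)/ln(26.0/3.6) = 0.64033/1.97716 = 0.3239
Extrapolate from 26.0 m to 68.8 m: V₃ = 17.7 × (68.8/26.0)^0.3239 = 17.7 × 1.3705 = 24.2573 kt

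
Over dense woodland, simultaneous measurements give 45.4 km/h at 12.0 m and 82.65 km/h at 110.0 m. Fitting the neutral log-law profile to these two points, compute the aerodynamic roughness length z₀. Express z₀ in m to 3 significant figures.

Log law: V(z) ∝ ln(z/z₀). With r = V₁/V₂ = 45.4/82.65 = 0.54930,
r · ln(z₂/z₀) = ln(z₁/z₀) ⇒ ln z₀ = (ln z₁ − r·ln z₂)/(1 − r)
ln z₀ = (2.48491 − 0.54930×4.70048) / 0.45070 = -0.2154
z₀ = exp(-0.2154) = 0.8062 m

z₀ ≈ 0.806 m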